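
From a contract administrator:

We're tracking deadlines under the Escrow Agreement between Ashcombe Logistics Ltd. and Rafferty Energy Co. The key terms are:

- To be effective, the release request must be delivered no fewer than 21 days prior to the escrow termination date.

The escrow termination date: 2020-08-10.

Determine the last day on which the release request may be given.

2020-07-20

Counting back 21 calendar days from 2020-08-10 gives 2020-07-20.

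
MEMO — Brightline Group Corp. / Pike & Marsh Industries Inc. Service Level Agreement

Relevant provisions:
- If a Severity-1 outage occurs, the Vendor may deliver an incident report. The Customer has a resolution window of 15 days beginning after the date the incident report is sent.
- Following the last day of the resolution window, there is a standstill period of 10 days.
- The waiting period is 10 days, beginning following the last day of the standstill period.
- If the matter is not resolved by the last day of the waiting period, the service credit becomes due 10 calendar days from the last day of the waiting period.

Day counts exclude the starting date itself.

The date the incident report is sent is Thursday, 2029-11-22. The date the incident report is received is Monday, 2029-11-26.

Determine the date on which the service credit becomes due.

Adding 15 calendar days to 2029-11-22 gives 2029-12-07, which is the last day of the resolution window.
The last day of the standstill period: 10 calendar days after 2029-12-07 is 2029-12-17.
The last day of the waiting period: 10 calendar days after 2029-12-17 is 2029-12-27.
The date on which the service credit becomes due: 10 calendar days after 2029-12-27 is 2030-01-06.

2030-01-06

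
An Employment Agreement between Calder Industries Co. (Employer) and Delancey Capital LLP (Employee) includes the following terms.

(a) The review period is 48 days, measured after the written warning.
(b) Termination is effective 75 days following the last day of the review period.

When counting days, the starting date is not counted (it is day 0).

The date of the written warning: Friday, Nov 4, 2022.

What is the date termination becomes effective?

Adding 48 calendar days to Nov 4, 2022 gives Dec 22, 2022, which is the last day of the review period.
The date termination becomes effective: 75 calendar days after Dec 22, 2022 is Mar 7, 2023.

Mar 7, 2023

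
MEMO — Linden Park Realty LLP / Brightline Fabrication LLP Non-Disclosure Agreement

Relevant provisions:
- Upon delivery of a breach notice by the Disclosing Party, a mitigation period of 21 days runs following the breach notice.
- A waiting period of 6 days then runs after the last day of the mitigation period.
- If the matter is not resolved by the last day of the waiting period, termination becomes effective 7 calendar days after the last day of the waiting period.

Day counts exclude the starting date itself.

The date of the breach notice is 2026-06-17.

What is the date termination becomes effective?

2026-07-21

The last day of the mitigation period: 2026-06-17 + 21 days = 2026-07-08.
The last day of the waiting period: 6 calendar days after 2026-07-08 is 2026-07-14.
Adding 7 calendar days to 2026-07-14 gives 2026-07-21, which is the date termination becomes effective.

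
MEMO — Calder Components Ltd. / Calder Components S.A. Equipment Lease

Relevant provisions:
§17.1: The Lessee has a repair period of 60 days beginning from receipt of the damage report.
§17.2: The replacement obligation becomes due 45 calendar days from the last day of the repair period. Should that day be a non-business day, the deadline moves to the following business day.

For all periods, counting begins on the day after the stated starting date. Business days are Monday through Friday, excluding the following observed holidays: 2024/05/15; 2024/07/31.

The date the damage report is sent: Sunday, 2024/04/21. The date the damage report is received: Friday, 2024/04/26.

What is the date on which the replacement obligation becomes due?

2024/08/09

The last day of the repair period: 60 calendar days after 2024/04/26 is 2024/06/25.
The date on which the replacement obligation becomes due: 2024/06/25 + 45 days = 2024/08/09. 2024/08/09 is a Friday and is not a listed holiday, so no roll-forward applies.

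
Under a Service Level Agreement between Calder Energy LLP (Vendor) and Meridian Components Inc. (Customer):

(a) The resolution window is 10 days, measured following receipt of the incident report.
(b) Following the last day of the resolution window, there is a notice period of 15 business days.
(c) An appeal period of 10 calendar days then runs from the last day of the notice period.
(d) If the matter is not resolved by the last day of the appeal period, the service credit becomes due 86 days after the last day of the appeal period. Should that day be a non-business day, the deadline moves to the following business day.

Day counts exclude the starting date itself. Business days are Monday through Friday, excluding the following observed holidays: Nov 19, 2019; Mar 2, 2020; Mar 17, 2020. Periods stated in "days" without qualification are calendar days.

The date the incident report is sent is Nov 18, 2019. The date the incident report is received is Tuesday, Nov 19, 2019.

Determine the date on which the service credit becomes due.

The last day of the resolution window: Nov 19, 2019 + 10 days = Nov 29, 2019.
The last day of the notice period: 15 business days after Friday, Nov 29, 2019, skipping weekends — Dec 2, Dec 3, Dec 4, Dec 5, …, Dec 18, Dec 19, Dec 20 — lands on Friday, Dec 20, 2019.
The last day of the appeal period: Dec 20, 2019 + 10 days = Dec 30, 2019.
Adding 86 calendar days to Dec 30, 2019 gives Mar 25, 2020, which is the date on which the service credit becomes due. Mar 25, 2020 is a Wednesday and is not a listed holiday, so no roll-forward applies.

Mar 25, 2020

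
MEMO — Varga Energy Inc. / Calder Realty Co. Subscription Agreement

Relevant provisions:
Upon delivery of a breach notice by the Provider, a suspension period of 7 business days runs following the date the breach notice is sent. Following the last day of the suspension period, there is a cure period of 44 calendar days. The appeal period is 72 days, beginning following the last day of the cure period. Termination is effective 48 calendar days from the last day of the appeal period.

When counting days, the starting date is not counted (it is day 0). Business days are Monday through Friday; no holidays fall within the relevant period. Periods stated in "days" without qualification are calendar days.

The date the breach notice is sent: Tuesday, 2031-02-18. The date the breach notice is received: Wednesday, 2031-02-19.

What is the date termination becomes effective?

The last day of the suspension period: 7 business days after Tuesday, 2031-02-18, skipping weekends — Feb 19, Feb 20, Feb 21, Feb 24, Feb 25, Feb 26, Feb 27 — lands on Thursday, 2031-02-27.
Adding 44 calendar days to 2031-02-27 gives 2031-04-12, which is the last day of the cure period.
Adding 72 calendar days to 2031-04-12 gives 2031-06-23, which is the last day of the appeal period.
Adding 48 calendar days to 2031-06-23 gives 2031-08-10, which is the date termination becomes effective.

2031-08-10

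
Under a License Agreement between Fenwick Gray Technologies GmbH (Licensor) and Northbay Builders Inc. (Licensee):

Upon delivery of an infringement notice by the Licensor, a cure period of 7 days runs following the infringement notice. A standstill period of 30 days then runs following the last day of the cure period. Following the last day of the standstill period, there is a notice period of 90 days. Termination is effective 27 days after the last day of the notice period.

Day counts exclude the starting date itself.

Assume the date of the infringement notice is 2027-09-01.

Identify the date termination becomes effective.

2028-02-02

The last day of the cure period: 7 calendar days after 2027-09-01 is 2027-09-08.
Adding 30 calendar days to 2027-09-08 gives 2027-10-08, which is the last day of the standstill period.
Adding 90 calendar days to 2027-10-08 gives 2028-01-06, which is the last day of the notice period.
The date termination becomes effective: 2028-01-06 + 27 days = 2028-02-02.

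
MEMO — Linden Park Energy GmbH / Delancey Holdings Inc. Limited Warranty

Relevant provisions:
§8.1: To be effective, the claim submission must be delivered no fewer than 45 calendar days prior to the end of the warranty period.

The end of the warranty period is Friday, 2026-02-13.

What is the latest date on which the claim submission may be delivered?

2026-02-13 minus 45 days is 2025-12-30.

2025-12-30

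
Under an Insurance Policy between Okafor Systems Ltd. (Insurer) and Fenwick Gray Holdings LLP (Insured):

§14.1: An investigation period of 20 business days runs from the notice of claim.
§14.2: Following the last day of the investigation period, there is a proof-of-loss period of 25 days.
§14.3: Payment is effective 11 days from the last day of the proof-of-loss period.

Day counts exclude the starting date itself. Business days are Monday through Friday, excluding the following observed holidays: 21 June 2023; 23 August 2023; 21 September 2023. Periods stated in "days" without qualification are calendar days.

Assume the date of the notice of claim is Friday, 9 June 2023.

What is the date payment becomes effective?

The last day of the investigation period: counting 20 business days from Friday, 9 June 2023 (Jun 12, Jun 13, Jun 14, Jun 15, …, Jul 6, Jul 7, Jul 10, skipping weekends and the listed holiday on Jun 21) reaches Monday, 10 July 2023.
The last day of the proof-of-loss period: 25 calendar days after 10 July 2023 is 4 August 2023.
Adding 11 calendar days to 4 August 2023 gives 15 August 2023, which is the date payment becomes effective.

15 August 2023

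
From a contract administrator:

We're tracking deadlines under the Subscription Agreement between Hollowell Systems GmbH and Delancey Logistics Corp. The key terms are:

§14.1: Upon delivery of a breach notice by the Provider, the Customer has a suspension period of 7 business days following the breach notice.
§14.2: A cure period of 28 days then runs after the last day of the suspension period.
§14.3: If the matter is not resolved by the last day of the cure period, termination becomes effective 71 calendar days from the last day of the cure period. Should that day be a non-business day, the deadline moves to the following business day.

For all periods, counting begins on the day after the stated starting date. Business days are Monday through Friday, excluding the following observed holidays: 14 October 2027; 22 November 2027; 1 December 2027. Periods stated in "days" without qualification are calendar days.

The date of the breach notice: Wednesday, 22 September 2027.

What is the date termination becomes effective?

10 January 2028

The last day of the suspension period: 7 business days after Wednesday, 22 September 2027, skipping weekends — Sep 23, Sep 24, Sep 27, Sep 28, Sep 29, Sep 30, Oct 1 — lands on Friday, 1 October 2027.
The last day of the cure period: 1 October 2027 + 28 days = 29 October 2027.
The date termination becomes effective: 29 October 2027 + 71 days = 8 January 2028. That falls on a Saturday, so it rolls to the next business day, Monday, 10 January 2028.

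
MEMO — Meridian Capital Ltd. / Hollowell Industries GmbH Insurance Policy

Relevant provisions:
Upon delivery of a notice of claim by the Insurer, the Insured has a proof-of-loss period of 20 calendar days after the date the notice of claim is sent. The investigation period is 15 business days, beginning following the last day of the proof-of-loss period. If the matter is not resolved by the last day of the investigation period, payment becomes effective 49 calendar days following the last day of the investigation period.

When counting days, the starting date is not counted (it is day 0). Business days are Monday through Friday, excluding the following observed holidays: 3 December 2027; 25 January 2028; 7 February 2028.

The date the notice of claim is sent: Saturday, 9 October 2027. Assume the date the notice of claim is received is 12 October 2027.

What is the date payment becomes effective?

7 January 2028

The last day of the proof-of-loss period: 20 calendar days after 9 October 2027 is 29 October 2027.
The last day of the investigation period: counting 15 business days from Friday, 29 October 2027 (Nov 1, Nov 2, Nov 3, Nov 4, …, Nov 17, Nov 18, Nov 19, skipping weekends) reaches Friday, 19 November 2027.
The date payment becomes effective: 49 calendar days after 19 November 2027 is 7 January 2028.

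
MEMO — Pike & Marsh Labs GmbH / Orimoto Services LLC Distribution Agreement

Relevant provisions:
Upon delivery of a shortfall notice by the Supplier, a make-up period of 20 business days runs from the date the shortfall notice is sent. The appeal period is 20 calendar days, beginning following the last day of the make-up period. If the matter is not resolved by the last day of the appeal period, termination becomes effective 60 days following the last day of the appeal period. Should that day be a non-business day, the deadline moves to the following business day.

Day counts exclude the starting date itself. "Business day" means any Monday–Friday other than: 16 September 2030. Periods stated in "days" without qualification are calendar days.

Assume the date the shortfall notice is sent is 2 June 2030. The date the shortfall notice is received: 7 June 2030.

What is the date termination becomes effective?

17 September 2030

The last day of the make-up period: counting 20 business days from Sunday, 2 June 2030 (Jun 3, Jun 4, Jun 5, Jun 6, …, Jun 26, Jun 27, Jun 28, skipping weekends) reaches Friday, 28 June 2030.
Adding 20 calendar days to 28 June 2030 gives 18 July 2030, which is the last day of the appeal period.
Adding 60 calendar days to 18 July 2030 gives 16 September 2030, which is the date termination becomes effective. That falls on Monday, a listed holiday, so it rolls to the next business day, Tuesday, 17 September 2030.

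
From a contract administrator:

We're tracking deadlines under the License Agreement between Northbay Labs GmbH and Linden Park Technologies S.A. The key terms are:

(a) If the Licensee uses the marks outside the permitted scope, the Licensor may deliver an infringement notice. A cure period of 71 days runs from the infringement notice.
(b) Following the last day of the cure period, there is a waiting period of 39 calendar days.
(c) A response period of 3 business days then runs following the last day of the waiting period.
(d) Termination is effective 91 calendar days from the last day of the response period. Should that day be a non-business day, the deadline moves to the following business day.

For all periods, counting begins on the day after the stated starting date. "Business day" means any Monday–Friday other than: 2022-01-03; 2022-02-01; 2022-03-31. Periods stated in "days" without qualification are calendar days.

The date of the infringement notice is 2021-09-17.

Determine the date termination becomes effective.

2022-04-11

The last day of the cure period: 2021-09-17 + 71 days = 2021-11-27.
The last day of the waiting period: 39 calendar days after 2021-11-27 is 2022-01-05.
The last day of the response period: counting 3 business days from Wednesday, 2022-01-05 (Jan 6, Jan 7, Jan 10, skipping weekends) reaches Monday, 2022-01-10.
The date termination becomes effective: 2022-01-10 + 91 days = 2022-04-11. 2022-04-11 is a Monday and is not a listed holiday, so no roll-forward applies.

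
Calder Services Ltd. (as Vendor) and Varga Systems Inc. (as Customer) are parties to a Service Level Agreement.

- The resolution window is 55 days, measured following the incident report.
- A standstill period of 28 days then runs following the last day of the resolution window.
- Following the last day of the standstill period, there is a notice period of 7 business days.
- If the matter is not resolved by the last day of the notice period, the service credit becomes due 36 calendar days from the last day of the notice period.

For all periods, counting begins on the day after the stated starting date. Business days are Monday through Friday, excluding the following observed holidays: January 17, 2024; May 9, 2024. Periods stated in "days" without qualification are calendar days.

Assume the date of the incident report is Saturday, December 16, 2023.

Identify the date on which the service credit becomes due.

April 24, 2024

The last day of the resolution window: 55 calendar days after December 16, 2023 is February 9, 2024.
Adding 28 calendar days to February 9, 2024 gives March 8, 2024, which is the last day of the standstill period.
The last day of the notice period: counting 7 business days from Friday, March 8, 2024 (Mar 11, Mar 12, Mar 13, Mar 14, Mar 15, Mar 18, Mar 19, skipping weekends) reaches Tuesday, March 19, 2024.
The date on which the service credit becomes due: 36 calendar days after March 19, 2024 is April 24, 2024.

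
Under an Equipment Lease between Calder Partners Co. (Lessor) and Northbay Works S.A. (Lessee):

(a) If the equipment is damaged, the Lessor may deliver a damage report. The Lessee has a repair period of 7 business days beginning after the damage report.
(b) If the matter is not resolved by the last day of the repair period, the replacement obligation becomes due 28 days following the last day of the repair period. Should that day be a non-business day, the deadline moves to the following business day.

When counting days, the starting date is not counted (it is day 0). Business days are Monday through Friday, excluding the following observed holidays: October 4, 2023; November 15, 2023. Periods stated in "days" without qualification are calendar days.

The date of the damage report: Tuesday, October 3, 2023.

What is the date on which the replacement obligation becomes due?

The last day of the repair period: counting 7 business days from Tuesday, October 3, 2023 (Oct 5, Oct 6, Oct 9, Oct 10, Oct 11, Oct 12, Oct 13, skipping weekends and the listed holiday on Oct 4) reaches Friday, October 13, 2023.
The date on which the replacement obligation becomes due: 28 calendar days after October 13, 2023 is November 10, 2023. November 10, 2023 is a Friday and is not a listed holiday, so no roll-forward applies.

November 10, 2023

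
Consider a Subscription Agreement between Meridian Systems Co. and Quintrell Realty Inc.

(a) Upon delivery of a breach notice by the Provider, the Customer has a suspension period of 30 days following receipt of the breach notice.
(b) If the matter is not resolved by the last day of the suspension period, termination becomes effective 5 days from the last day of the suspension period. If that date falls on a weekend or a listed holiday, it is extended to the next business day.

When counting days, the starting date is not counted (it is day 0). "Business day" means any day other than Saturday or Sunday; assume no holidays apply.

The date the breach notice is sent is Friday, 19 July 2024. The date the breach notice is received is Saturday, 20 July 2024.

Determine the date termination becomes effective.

The last day of the suspension period: 30 calendar days after 20 July 2024 is 19 August 2024.
The date termination becomes effective: 19 August 2024 + 5 days = 24 August 2024. That falls on a Saturday, so it rolls to the next business day, Monday, 26 August 2024.

26 August 2024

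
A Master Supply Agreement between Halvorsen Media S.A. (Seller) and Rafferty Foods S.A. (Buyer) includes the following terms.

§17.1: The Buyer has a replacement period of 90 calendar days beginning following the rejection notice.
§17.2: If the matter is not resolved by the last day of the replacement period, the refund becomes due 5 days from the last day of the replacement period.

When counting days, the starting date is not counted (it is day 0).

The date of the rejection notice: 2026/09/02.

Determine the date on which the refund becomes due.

The last day of the replacement period: 90 calendar days after 2026/09/02 is 2026/12/01.
The date on which the refund becomes due: 2026/12/01 + 5 days = 2026/12/06.

2026/12/06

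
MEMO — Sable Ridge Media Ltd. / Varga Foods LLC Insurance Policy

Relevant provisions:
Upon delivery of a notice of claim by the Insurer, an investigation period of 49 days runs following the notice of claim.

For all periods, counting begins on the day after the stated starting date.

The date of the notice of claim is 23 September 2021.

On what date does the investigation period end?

The last day of the investigation period: 23 September 2021 + 49 days = 11 November 2021.

11 November 2021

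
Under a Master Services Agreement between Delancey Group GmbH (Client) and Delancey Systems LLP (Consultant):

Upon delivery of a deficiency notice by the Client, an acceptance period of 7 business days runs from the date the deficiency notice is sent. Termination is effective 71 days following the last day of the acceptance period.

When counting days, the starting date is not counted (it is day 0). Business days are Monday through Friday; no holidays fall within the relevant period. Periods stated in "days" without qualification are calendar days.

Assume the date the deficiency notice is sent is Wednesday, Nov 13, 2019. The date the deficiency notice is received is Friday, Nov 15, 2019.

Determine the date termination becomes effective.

The last day of the acceptance period: counting 7 business days from Wednesday, Nov 13, 2019 (Nov 14, Nov 15, Nov 18, Nov 19, Nov 20, Nov 21, Nov 22, skipping weekends) reaches Friday, Nov 22, 2019.
Adding 71 calendar days to Nov 22, 2019 gives Feb 1, 2020, which is the date termination becomes effective.

Feb 1, 2020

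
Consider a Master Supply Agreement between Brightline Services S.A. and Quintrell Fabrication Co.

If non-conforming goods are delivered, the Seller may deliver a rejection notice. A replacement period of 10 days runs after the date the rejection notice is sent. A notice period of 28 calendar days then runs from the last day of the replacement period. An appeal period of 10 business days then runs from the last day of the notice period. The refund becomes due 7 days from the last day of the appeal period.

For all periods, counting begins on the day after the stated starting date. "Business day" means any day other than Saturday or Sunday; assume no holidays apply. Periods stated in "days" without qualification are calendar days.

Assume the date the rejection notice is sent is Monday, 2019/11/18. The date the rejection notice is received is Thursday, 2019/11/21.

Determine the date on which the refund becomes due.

The last day of the replacement period: 2019/11/18 + 10 days = 2019/11/28.
Adding 28 calendar days to 2019/11/28 gives 2019/12/26, which is the last day of the notice period.
The last day of the appeal period: counting 10 business days from Thursday, 2019/12/26 (Dec 27, Dec 30, Dec 31, Jan 1, Jan 2, Jan 3, Jan 6, Jan 7, Jan 8, Jan 9, skipping weekends) reaches Thursday, 2020/01/09.
The date on which the refund becomes due: 2020/01/09 + 7 days = 2020/01/16.

2020/01/16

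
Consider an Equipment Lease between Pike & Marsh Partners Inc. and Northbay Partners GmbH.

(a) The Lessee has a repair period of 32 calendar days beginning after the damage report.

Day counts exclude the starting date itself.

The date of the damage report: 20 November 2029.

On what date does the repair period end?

The last day of the repair period: 32 calendar days after 20 November 2029 is 22 December 2029.

22 December 2029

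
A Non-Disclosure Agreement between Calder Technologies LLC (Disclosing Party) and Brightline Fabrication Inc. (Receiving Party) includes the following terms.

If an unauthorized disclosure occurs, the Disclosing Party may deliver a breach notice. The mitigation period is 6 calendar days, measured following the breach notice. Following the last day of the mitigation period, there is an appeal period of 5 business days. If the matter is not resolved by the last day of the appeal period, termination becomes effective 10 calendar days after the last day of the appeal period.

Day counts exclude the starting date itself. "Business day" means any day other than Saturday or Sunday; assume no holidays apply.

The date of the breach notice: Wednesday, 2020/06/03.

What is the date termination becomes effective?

The last day of the mitigation period: 2020/06/03 + 6 days = 2020/06/09.
From Tuesday, 2020/06/09, 5 business days (Jun 10, Jun 11, Jun 12, Jun 15, Jun 16, skipping weekends) brings us to Tuesday, 2020/06/16, which is the last day of the appeal period.
The date termination becomes effective: 2020/06/16 + 10 days = 2020/06/26.

2020/06/26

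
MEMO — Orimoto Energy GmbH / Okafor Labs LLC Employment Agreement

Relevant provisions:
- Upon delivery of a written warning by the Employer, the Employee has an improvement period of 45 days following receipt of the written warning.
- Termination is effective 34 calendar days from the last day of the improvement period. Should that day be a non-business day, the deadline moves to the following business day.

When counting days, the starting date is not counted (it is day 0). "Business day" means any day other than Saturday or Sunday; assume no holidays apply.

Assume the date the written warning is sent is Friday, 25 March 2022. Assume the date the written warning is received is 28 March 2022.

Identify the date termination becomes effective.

The last day of the improvement period: 28 March 2022 + 45 days = 12 May 2022.
The date termination becomes effective: 34 calendar days after 12 May 2022 is 15 June 2022. 15 June 2022 is a Wednesday, so no roll-forward applies.

15 June 2022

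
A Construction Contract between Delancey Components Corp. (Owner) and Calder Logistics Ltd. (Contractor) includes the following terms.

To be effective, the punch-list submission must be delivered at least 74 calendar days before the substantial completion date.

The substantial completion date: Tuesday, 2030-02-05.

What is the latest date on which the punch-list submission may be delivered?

Counting back 74 calendar days from 2030-02-05 gives 2029-11-23.

2029-11-23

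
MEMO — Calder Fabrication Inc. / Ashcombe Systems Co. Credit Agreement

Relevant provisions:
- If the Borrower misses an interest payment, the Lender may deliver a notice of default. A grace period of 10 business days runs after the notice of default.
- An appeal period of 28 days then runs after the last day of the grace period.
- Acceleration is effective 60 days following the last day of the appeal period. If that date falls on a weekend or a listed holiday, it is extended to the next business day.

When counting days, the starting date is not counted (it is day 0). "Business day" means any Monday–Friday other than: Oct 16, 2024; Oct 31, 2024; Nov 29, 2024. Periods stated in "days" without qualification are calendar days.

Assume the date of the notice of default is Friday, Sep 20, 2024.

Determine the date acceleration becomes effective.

The last day of the grace period: counting 10 business days from Friday, Sep 20, 2024 (Sep 23, Sep 24, Sep 25, Sep 26, Sep 27, Sep 30, Oct 1, Oct 2, Oct 3, Oct 4, skipping weekends) reaches Friday, Oct 4, 2024.
The last day of the appeal period: 28 calendar days after Oct 4, 2024 is Nov 1, 2024.
The date acceleration becomes effective: 60 calendar days after Nov 1, 2024 is Dec 31, 2024. Dec 31, 2024 is a Tuesday and is not a listed holiday, so no roll-forward applies.

Dec 31, 2024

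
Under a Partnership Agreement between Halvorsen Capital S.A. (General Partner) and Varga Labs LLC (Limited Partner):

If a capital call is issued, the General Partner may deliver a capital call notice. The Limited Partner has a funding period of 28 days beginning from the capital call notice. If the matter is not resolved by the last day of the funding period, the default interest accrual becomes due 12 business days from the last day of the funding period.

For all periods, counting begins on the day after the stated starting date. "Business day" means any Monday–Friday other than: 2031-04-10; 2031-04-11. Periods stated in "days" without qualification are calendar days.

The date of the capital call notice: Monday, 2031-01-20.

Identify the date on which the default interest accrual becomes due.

2031-03-05

The last day of the funding period: 28 calendar days after 2031-01-20 is 2031-02-17.
The date on which the default interest accrual becomes due: 12 business days after Monday, 2031-02-17, skipping weekends — Feb 18, Feb 19, Feb 20, Feb 21, …, Mar 3, Mar 4, Mar 5 — lands on Wednesday, 2031-03-05.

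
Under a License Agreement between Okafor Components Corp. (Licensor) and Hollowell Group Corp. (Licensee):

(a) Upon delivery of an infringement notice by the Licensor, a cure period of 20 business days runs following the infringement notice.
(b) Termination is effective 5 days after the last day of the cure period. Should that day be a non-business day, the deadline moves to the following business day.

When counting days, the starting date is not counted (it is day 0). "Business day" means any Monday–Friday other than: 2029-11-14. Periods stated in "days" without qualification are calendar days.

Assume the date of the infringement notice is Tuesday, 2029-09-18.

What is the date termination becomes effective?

From Tuesday, 2029-09-18, 20 business days (Sep 19, Sep 20, Sep 21, Sep 24, …, Oct 12, Oct 15, Oct 16, skipping weekends) brings us to Tuesday, 2029-10-16, which is the last day of the cure period.
Adding 5 calendar days to 2029-10-16 gives 2029-10-21, which is the date termination becomes effective. That falls on a Sunday, so it rolls to the next business day, Monday, 2029-10-22.

2029-10-22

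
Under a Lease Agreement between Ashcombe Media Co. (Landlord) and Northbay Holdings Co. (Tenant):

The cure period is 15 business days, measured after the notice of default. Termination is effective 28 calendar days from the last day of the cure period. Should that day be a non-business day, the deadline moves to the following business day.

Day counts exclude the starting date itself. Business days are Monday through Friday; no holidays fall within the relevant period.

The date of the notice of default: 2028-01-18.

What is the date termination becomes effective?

The last day of the cure period: 15 business days after Tuesday, 2028-01-18, skipping weekends — Jan 19, Jan 20, Jan 21, Jan 24, …, Feb 4, Feb 7, Feb 8 — lands on Tuesday, 2028-02-08.
The date termination becomes effective: 2028-02-08 + 28 days = 2028-03-07. 2028-03-07 is a Tuesday, so no roll-forward applies.

2028-03-07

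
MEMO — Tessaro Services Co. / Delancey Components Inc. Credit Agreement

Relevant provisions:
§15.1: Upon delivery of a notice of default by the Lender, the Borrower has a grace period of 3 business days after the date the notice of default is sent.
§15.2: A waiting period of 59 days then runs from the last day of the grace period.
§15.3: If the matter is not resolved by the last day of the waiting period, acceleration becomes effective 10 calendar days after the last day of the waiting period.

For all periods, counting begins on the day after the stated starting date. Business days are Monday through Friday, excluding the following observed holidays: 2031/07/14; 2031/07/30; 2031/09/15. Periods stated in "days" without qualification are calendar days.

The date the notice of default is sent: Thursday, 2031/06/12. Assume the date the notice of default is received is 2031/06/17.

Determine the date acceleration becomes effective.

2031/08/25

The last day of the grace period: 3 business days after Thursday, 2031/06/12, skipping weekends — Jun 13, Jun 16, Jun 17 — lands on Tuesday, 2031/06/17.
The last day of the waiting period: 2031/06/17 + 59 days = 2031/08/15.
Adding 10 calendar days to 2031/08/15 gives 2031/08/25, which is the date acceleration becomes effective.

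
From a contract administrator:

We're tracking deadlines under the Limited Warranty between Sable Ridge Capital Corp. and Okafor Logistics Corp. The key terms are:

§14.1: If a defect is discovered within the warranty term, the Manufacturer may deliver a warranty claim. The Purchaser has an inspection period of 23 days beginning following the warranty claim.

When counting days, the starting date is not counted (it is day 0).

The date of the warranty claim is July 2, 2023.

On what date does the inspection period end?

July 25, 2023

Adding 23 calendar days to July 2, 2023 gives July 25, 2023, which is the last day of the inspection period.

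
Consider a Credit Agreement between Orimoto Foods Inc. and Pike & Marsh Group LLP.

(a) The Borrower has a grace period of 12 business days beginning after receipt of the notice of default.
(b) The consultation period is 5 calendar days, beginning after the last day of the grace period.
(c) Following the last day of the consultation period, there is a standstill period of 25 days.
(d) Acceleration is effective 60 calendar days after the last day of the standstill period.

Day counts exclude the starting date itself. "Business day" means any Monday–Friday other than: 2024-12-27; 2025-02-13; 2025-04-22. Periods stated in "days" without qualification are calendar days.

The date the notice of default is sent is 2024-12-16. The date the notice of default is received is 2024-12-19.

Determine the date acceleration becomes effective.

2025-04-07

The last day of the grace period: counting 12 business days from Thursday, 2024-12-19 (Dec 20, Dec 23, Dec 24, Dec 25, …, Jan 3, Jan 6, Jan 7, skipping weekends and the listed holiday on Dec 27) reaches Tuesday, 2025-01-07.
Adding 5 calendar days to 2025-01-07 gives 2025-01-12, which is the last day of the consultation period.
The last day of the standstill period: 25 calendar days after 2025-01-12 is 2025-02-06.
Adding 60 calendar days to 2025-02-06 gives 2025-04-07, which is the date acceleration becomes effective.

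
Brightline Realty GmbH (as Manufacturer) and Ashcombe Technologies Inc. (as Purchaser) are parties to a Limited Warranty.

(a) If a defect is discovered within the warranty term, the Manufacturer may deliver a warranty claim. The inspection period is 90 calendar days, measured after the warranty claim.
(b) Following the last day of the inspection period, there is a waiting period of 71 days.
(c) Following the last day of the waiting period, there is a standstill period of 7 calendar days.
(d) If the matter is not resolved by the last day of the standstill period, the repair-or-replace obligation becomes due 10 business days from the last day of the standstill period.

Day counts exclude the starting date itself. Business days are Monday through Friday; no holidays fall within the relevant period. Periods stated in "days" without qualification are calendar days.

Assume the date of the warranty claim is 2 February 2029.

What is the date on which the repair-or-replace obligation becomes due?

3 August 2029

The last day of the inspection period: 90 calendar days after 2 February 2029 is 3 May 2029.
The last day of the waiting period: 71 calendar days after 3 May 2029 is 13 July 2029.
The last day of the standstill period: 13 July 2029 + 7 days = 20 July 2029.
From Friday, 20 July 2029, 10 business days (Jul 23, Jul 24, Jul 25, Jul 26, Jul 27, Jul 30, Jul 31, Aug 1, Aug 2, Aug 3, skipping weekends) brings us to Friday, 3 August 2029, which is the date on which the repair-or-replace obligation becomes due.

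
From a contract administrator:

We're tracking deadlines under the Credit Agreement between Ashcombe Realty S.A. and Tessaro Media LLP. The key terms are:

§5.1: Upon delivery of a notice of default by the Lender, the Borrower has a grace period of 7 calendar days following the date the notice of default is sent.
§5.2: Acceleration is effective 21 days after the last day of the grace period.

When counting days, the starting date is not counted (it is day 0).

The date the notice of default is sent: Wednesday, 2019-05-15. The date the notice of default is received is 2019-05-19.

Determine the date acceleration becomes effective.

The last day of the grace period: 2019-05-15 + 7 days = 2019-05-22.
The date acceleration becomes effective: 21 calendar days after 2019-05-22 is 2019-06-12.

2019-06-12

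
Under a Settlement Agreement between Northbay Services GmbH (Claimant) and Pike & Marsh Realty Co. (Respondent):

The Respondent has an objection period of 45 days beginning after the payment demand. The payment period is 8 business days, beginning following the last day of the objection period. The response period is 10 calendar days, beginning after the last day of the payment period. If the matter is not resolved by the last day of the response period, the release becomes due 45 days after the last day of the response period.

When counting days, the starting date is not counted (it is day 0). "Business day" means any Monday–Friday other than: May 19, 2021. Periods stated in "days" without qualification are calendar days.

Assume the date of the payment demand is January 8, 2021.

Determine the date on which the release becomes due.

The last day of the objection period: 45 calendar days after January 8, 2021 is February 22, 2021.
From Monday, February 22, 2021, 8 business days (Feb 23, Feb 24, Feb 25, Feb 26, Mar 1, Mar 2, Mar 3, Mar 4, skipping weekends) brings us to Thursday, March 4, 2021, which is the last day of the payment period.
The last day of the response period: 10 calendar days after March 4, 2021 is March 14, 2021.
The date on which the release becomes due: 45 calendar days after March 14, 2021 is April 28, 2021.

April 28, 2021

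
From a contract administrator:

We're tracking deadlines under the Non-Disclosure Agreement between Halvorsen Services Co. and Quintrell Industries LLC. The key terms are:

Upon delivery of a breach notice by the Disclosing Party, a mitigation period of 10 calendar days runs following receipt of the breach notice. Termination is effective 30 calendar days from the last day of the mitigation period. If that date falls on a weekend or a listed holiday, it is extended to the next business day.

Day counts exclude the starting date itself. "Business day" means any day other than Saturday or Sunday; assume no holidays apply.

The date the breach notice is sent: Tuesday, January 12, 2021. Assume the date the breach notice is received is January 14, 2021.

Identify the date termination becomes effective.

Adding 10 calendar days to January 14, 2021 gives January 24, 2021, which is the last day of the mitigation period.
The date termination becomes effective: 30 calendar days after January 24, 2021 is February 23, 2021. February 23, 2021 is a Tuesday, so no roll-forward applies.

February 23, 2021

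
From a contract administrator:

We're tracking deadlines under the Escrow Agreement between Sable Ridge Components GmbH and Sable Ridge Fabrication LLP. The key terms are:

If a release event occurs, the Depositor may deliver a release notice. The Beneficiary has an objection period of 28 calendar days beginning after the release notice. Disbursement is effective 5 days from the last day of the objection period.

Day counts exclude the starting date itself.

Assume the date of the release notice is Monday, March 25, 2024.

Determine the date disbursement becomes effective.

April 27, 2024

The last day of the objection period: 28 calendar days after March 25, 2024 is April 22, 2024.
The date disbursement becomes effective: 5 calendar days after April 22, 2024 is April 27, 2024.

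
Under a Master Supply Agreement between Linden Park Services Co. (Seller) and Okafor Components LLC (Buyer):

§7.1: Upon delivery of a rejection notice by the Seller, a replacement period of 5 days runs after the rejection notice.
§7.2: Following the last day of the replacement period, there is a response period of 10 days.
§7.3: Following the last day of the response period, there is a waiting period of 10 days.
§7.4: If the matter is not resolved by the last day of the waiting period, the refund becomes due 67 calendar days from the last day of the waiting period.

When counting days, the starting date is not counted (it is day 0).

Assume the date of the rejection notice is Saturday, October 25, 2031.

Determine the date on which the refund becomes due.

January 25, 2032

The last day of the replacement period: 5 calendar days after October 25, 2031 is October 30, 2031.
The last day of the response period: October 30, 2031 + 10 days = November 9, 2031.
The last day of the waiting period: 10 calendar days after November 9, 2031 is November 19, 2031.
The date on which the refund becomes due: November 19, 2031 + 67 days = January 25, 2032.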